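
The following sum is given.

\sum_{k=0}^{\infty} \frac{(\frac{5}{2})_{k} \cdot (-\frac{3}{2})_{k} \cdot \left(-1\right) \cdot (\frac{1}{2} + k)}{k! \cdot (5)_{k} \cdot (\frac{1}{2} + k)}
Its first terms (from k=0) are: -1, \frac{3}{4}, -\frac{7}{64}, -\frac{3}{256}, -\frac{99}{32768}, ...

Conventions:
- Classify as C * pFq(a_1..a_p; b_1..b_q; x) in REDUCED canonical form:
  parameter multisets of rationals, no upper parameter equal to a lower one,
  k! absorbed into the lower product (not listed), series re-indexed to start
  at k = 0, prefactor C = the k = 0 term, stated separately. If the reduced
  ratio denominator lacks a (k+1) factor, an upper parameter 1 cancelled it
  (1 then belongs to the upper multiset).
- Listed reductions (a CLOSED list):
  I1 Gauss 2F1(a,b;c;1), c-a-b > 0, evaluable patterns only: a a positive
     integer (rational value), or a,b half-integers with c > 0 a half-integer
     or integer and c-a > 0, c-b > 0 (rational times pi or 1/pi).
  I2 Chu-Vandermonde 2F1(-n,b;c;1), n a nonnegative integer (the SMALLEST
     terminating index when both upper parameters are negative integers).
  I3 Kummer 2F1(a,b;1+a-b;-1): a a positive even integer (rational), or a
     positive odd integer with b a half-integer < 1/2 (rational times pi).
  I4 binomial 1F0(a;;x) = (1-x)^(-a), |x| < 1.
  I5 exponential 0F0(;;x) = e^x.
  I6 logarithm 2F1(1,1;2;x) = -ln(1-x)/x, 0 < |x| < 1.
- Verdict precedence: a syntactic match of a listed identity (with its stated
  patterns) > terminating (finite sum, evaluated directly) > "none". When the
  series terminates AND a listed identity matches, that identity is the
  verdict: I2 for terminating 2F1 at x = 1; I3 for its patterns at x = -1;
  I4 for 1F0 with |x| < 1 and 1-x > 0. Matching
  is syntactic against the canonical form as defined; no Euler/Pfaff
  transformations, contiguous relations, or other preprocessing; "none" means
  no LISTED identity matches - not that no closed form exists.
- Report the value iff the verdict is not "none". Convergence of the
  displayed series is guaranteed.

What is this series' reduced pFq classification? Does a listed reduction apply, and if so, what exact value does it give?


Key observation: t_0 being -1, striking the common factor k + 1/2 reduces the term (C = -1).
Step ratio: r(k) = 1 * (k-\frac{3}{2}) (k+\frac{5}{2}) / [(k+5) (k+1)] ; factor over Q: parameters, x = 1, and C = -1.

Classification (C = -1): 2F1 with upper {-\frac{3}{2}, \frac{5}{2}}, lower {5}, argument x = 1. Verdict: Gauss (I1, half-integer pattern) matches (x = 1; upper {-\frac{3}{2}, \frac{5}{2}} half-integers, c = 5 in the evaluable pattern). Sum: \left(-\frac{4096}{3465}\right) / \pi.


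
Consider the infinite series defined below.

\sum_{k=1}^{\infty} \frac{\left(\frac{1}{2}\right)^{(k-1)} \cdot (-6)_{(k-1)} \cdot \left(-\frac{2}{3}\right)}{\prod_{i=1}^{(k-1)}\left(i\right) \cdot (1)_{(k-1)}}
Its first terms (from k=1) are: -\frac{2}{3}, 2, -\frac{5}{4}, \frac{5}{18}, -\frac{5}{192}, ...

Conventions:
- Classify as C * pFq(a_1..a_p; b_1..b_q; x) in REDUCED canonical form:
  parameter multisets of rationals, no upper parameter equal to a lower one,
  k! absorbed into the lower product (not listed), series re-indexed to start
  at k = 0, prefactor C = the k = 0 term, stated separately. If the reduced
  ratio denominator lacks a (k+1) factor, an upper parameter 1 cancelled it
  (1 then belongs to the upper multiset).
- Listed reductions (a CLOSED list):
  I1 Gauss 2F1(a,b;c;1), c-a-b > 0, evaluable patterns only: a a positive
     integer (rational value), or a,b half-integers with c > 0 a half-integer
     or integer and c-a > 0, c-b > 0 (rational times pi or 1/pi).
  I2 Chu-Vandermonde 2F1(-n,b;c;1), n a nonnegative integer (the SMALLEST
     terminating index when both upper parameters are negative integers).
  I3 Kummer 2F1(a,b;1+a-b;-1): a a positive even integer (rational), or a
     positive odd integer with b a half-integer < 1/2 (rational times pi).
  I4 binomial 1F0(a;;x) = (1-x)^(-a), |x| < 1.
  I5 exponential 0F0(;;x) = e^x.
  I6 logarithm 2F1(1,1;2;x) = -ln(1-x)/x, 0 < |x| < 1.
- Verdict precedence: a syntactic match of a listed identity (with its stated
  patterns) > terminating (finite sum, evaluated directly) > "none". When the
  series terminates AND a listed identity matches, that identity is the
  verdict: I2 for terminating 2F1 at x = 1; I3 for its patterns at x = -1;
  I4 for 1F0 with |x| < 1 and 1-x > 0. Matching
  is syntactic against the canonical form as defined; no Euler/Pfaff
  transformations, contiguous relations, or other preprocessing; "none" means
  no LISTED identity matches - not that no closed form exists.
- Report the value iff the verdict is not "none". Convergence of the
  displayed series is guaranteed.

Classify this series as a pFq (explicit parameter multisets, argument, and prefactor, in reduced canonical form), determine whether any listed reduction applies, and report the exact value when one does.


At argument \frac{1}{2}: a 1F1 with upper {-6}, lower {1}, scaled by C = -\frac{2}{3}. Verdict: terminating. With -6 upstairs the series is a 7-term polynomial sum; evaluated term by term. Its exact value is \frac{23231}{69120}.

First insight: from the first term -\frac{2}{3}: the product of the first k integers (prefactor -2/3) is k!.
Adjacent-term ratio: r(k) = \frac{1}{2} * (k-6) / [(k+1) (k+1)] - poly over poly, x = \frac{1}{2} from leading terms; C = -\frac{2}{3} at k = 0.


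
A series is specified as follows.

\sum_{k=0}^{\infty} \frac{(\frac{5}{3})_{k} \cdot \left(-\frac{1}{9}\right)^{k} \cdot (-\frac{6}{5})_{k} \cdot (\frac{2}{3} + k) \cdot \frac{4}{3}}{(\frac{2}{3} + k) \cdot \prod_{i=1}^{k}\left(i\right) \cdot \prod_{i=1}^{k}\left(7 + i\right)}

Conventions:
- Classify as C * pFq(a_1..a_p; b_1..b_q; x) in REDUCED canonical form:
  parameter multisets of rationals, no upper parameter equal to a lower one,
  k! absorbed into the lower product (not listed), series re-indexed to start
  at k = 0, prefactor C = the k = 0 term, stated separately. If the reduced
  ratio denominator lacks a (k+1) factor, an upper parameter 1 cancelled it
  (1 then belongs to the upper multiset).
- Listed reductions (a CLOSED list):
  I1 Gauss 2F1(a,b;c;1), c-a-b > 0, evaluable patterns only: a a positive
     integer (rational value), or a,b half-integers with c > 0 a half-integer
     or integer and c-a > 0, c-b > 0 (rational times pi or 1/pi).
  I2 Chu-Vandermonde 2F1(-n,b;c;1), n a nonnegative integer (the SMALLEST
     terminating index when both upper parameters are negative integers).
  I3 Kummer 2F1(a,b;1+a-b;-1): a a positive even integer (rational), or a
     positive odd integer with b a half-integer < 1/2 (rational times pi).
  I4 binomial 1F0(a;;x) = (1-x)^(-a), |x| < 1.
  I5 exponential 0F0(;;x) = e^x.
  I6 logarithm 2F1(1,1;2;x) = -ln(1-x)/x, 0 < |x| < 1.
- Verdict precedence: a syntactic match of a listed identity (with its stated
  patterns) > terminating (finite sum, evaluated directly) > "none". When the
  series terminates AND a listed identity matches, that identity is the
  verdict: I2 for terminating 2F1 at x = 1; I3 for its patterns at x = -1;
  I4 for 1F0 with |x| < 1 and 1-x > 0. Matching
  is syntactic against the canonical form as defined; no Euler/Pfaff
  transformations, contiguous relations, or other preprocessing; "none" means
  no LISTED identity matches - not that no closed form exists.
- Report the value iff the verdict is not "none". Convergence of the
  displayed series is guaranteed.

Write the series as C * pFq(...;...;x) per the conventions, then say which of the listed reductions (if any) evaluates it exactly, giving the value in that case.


Key step: x = -\frac{1}{9} and the product of the first k integers (C = 4/3, x = -1/9) is k!.
Consecutive-term ratio: r(k) = -\frac{1}{9} * (k-\frac{6}{5}) (k+\frac{5}{3}) / [(k+8) (k+1)] - rational; roots negated = parameters, x = -\frac{1}{9}, C = \frac{4}{3}.

Reduced: x = -\frac{1}{9}, 2F1, upper = {-\frac{6}{5}, \frac{5}{3}}, lower = {8}, C = \frac{4}{3}. Verdict: no listed reduction: x = -\frac{1}{9} and upper {-\frac{6}{5}, \frac{5}{3}} fail every I1-I6 pattern.


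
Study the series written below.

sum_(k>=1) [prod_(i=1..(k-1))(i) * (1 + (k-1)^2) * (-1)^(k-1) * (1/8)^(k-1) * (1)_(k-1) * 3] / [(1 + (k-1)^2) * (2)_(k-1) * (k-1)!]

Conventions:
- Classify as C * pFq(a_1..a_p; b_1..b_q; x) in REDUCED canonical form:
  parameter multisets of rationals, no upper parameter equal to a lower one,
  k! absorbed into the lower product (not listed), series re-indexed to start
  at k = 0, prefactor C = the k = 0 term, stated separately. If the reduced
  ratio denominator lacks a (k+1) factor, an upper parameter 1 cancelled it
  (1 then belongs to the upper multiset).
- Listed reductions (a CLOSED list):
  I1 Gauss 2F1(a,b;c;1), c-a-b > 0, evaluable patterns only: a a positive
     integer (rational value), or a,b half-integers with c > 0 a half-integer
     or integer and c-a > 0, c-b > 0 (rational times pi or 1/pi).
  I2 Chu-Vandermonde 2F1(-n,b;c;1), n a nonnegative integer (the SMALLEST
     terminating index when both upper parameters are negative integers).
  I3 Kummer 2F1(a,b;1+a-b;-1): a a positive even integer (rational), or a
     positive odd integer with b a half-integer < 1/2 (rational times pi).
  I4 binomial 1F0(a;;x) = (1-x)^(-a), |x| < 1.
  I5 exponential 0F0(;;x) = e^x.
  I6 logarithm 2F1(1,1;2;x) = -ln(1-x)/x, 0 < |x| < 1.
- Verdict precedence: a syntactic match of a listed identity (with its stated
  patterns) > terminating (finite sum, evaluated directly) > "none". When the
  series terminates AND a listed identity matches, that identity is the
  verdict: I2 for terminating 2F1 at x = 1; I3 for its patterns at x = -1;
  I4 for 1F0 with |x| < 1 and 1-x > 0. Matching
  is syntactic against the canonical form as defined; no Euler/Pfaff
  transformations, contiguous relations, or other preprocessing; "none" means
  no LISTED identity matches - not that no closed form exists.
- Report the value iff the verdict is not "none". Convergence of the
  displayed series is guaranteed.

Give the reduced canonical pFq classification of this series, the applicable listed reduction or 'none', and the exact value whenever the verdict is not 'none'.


At argument -1/8: a 2F1 with upper {1, 1}, lower {2}, scaled by C = 3. Verdict: the logarithmic series (I6) fires (the logarithm: parameters (1,1;2), x = -1/8). Sum: 24 * ln(9/8).

The tell: from the first term 3: the (-1)^k factor (C = 3, x = -1/8) folds into the argument's sign.
Step ratio: r(k) = (-1/8) * (k+1) (k+1) / [(k+2) (k+1)] - poly over poly, x = (-1/8) from leading terms; C = 3 at k = 0.


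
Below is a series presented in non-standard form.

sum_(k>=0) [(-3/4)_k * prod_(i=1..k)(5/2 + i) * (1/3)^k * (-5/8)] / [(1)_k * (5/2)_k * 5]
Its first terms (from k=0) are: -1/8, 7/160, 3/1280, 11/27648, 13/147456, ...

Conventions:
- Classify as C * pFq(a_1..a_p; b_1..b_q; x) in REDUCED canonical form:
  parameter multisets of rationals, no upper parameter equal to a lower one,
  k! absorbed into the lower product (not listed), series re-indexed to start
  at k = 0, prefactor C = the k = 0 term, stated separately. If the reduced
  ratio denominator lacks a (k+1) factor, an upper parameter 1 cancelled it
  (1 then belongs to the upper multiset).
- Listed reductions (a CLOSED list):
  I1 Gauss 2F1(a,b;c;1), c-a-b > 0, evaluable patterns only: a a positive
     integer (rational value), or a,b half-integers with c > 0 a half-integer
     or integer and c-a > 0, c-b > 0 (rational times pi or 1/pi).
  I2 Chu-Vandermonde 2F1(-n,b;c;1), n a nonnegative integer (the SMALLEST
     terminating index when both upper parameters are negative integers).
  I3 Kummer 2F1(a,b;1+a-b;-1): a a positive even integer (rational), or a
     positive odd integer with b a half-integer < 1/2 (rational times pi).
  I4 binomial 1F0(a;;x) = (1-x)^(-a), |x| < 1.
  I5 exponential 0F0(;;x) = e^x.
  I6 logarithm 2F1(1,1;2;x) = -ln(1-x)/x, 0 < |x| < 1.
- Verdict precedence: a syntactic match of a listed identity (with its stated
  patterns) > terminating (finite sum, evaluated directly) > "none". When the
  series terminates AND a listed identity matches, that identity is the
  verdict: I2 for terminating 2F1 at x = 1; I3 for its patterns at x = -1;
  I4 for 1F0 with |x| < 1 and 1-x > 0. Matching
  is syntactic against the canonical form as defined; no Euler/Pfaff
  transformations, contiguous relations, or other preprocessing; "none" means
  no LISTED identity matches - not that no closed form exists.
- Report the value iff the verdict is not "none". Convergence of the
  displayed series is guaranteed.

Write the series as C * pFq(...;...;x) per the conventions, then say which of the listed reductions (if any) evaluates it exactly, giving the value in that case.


The tell: from the first term -1/8: (1)_k (C = -1/8) is k! itself.
Step ratio: r(k) = (1/3) * (k-3/4) (k+7/2) / [(k+5/2) (k+1)] - rational in k. x = (1/3); t_0 = -1/8; negate the roots.

With C = -1/8: the canonical form is 2F1(-3/4, 7/2; 5/2; 1/3). Verdict: none. A 2F1 with upper {-3/4, 7/2} fits none of I1-I6 at x = 1/3; the sum runs forever.


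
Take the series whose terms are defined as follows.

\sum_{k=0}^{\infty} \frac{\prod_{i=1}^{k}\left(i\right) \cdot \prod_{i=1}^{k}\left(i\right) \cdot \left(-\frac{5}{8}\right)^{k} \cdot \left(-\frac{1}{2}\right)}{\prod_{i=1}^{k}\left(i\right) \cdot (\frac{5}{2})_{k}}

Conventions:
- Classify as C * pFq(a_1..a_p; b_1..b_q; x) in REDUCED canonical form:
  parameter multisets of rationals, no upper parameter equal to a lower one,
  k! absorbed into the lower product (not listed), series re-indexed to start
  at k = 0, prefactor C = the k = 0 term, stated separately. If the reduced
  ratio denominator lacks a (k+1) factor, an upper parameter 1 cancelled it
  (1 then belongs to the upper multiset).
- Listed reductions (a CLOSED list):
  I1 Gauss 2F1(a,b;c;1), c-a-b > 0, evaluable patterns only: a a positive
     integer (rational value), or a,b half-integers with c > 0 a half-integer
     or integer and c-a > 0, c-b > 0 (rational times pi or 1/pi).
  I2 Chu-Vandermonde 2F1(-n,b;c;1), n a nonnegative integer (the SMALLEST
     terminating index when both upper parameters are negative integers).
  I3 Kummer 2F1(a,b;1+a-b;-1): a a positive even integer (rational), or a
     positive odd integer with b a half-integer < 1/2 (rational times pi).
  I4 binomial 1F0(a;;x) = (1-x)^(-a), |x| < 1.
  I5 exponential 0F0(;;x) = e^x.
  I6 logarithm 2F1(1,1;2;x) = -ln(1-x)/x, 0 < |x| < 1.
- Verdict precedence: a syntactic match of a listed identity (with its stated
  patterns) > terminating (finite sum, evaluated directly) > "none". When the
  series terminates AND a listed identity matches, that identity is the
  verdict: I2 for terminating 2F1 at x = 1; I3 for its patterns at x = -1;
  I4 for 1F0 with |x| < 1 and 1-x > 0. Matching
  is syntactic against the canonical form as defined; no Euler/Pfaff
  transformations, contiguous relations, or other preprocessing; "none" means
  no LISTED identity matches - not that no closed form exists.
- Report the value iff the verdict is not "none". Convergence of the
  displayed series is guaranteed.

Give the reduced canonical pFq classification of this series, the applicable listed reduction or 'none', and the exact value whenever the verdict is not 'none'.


With C = -\frac{1}{2}: the canonical form is 2F1(1, 1; \frac{5}{2}; -\frac{5}{8}). Verdict: none - at argument -\frac{5}{8} the multisets {1, 1} ; {\frac{5}{2}} match no listed identity.

Structural cue: t_0 = -\frac{1}{2} here, and the running product (prefactor -1/2) telescopes to a rising factorial.
Adjacent-term ratio: r(k) = -\frac{5}{8} * (k+1) (k+1) / [(k+\frac{5}{2}) (k+1)] - rational in k, leading ratio -\frac{5}{8}; with t_0 = -\frac{1}{2}, classification follows.


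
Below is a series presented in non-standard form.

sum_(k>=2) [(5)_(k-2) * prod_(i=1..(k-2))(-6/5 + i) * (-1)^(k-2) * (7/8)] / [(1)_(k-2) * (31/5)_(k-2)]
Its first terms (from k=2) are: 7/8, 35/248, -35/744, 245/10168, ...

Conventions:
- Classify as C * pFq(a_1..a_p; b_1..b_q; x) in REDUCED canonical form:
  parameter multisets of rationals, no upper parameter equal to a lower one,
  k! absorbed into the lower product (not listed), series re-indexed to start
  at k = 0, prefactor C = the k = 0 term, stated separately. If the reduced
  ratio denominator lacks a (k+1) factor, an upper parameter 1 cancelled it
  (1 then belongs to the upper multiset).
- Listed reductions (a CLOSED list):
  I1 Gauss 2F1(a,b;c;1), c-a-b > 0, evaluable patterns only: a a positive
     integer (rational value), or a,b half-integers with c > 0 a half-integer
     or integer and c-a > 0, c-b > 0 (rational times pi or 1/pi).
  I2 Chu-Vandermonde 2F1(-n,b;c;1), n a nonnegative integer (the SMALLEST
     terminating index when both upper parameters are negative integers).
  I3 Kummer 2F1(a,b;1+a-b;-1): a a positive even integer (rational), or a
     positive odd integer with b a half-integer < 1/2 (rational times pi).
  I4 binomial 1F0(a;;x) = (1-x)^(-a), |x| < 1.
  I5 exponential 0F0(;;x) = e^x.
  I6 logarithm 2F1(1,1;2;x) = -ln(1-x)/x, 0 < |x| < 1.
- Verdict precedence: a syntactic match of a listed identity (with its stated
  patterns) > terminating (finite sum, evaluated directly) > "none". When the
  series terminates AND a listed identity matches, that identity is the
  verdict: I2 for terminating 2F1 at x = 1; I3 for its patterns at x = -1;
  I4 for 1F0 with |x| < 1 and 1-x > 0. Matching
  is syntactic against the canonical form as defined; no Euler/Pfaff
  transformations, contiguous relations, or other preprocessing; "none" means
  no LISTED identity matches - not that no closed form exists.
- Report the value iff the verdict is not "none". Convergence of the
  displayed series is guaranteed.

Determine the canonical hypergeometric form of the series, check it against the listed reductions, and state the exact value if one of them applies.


x = -1 here; the reduced form reads 2F1, upper {-1/5, 5}, lower {31/5}, C = 7/8. Verdict: none - at argument -1 the multisets {-1/5, 5} ; {31/5} match no listed identity.

Key step: x = (-1) and (1)_k (C = 7/8) is k! itself.
Term ratio: r(k) = (-1) * (k-1/5) (k+5) / [(k+31/5) (k+1)] - rational in k, leading ratio (-1); with t_0 = 7/8, classification follows.


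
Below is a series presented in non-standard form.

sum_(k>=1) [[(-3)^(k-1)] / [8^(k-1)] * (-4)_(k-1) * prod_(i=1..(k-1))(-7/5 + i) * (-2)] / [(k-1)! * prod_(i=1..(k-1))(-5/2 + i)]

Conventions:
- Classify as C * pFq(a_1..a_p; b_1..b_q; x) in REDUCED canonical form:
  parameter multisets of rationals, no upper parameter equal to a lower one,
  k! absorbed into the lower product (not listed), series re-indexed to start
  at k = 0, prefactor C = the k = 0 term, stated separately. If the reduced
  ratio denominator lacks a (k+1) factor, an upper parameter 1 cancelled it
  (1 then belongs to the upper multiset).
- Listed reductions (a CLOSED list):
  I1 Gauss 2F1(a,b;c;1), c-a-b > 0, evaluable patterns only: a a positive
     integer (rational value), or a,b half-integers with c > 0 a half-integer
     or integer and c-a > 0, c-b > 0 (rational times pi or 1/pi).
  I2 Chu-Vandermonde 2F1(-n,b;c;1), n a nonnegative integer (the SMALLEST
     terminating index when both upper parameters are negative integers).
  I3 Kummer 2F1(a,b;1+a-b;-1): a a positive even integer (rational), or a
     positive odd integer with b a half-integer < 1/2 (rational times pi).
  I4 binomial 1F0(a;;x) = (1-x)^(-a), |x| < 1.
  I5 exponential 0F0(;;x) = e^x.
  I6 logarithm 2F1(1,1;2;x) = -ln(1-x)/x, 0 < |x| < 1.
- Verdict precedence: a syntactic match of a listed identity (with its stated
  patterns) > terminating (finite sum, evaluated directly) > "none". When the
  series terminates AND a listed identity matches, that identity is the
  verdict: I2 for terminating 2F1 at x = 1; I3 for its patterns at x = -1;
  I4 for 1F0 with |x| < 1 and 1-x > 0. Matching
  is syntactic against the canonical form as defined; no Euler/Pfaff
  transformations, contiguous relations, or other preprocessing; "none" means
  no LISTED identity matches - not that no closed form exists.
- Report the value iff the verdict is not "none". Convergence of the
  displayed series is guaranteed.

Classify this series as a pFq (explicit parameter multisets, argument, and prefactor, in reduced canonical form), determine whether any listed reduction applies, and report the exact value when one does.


Canonical form: C = -2 times 2F1 with upper {-4, -2/5}, lower {-3/2}, x = -3/8. Verdict: terminating - no listed pattern fits, but -4 in the upper list cuts the series at k = 4; direct evaluation. Hence: -8789/5000.

The tell: with t_0 = -2, the running product (C = -2, x = -3/8) telescopes to a rising factorial.
Ratio: r(k) = (-3/8) * (k-4) (k-2/5) / [(k-3/2) (k+1)] ; factor over Q: parameters, x = (-3/8), and C = -2.


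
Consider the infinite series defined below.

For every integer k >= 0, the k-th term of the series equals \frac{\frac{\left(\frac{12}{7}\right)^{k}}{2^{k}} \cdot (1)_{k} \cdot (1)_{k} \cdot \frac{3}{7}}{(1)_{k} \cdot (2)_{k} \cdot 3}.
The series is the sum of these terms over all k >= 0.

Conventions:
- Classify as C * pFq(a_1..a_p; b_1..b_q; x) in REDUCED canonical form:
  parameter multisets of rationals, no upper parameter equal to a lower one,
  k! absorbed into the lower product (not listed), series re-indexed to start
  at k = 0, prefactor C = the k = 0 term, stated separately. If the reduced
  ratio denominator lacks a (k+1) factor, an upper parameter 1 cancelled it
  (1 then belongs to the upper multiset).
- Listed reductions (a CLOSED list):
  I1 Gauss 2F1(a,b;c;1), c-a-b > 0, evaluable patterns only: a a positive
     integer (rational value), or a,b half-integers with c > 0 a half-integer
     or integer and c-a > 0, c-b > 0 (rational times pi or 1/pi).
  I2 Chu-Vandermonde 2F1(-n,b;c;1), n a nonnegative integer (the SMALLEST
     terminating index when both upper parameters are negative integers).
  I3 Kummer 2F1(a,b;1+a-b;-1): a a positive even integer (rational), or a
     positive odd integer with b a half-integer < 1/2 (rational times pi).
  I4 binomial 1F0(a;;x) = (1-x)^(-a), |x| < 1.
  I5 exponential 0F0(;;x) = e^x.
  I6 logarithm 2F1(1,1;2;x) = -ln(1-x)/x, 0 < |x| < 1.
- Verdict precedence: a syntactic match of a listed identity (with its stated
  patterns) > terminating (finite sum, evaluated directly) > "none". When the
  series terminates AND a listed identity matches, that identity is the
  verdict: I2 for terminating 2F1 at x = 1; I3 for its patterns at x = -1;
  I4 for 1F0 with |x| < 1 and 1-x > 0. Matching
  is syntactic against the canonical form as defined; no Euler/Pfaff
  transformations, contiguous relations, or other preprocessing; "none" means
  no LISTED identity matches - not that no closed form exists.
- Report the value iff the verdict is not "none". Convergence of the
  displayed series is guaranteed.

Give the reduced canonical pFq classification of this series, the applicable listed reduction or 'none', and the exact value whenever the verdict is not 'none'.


With C = \frac{1}{7}: the canonical form is 2F1(1, 1; 2; \frac{6}{7}). Verdict: this is logarithm (I6) (the logarithm: parameters (1,1;2), x = \frac{6}{7}). Exact value: \left(-\frac{1}{6}\right) \cdot \ln\left(\frac{1}{7}\right).

Structural cue: x = \frac{6}{7} and the constant factors (prefactor 1/7) combine into one prefactor.
Ratio: r(k) = \frac{6}{7} * (k+1) (k+1) / [(k+2) (k+1)] - poly over poly, x = \frac{6}{7} from leading terms; C = \frac{1}{7} at k = 0.


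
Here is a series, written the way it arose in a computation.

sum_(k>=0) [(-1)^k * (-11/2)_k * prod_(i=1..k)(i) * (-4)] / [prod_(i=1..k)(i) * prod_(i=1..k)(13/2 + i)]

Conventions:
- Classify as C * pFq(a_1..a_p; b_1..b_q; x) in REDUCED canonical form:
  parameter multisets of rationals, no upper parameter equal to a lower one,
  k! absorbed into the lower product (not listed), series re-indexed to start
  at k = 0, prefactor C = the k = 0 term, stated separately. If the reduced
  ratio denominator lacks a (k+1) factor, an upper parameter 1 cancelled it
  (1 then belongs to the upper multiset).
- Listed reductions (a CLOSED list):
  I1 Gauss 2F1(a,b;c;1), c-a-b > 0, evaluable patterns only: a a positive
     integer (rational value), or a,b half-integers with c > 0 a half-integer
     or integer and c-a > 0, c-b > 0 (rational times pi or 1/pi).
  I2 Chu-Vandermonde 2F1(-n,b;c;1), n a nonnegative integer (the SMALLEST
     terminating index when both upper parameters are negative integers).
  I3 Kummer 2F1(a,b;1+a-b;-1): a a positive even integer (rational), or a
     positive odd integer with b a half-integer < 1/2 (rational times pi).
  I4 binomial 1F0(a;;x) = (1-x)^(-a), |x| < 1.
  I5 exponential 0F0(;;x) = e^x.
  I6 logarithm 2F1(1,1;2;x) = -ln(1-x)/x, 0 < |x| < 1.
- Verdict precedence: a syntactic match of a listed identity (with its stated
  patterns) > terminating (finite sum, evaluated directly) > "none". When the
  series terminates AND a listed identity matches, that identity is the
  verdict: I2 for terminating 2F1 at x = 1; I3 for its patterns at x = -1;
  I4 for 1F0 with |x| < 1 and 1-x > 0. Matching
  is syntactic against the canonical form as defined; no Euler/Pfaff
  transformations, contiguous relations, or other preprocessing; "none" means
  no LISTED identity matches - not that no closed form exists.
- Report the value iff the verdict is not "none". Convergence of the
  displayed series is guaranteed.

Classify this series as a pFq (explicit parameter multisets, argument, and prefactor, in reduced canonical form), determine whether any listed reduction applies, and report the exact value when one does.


First insight: x = (-1) and the product of the first k integers (prefactor -4) is k!.
Step ratio: r(k) = (-1) * (k-11/2) (k+1) / [(k+15/2) (k+1)] - rational; roots negated = parameters, x = (-1), C = -4.

Prefactor -4, argument -1: 2F1 with upper {-11/2, 1} over lower {15/2}. Verdict: this is Kummer's theorem (I3) (x = -1; c = 15/2 equals 1+a-b for upper {-11/2, 1}: listed pattern). Exact value: (-3003/1024) * pi.


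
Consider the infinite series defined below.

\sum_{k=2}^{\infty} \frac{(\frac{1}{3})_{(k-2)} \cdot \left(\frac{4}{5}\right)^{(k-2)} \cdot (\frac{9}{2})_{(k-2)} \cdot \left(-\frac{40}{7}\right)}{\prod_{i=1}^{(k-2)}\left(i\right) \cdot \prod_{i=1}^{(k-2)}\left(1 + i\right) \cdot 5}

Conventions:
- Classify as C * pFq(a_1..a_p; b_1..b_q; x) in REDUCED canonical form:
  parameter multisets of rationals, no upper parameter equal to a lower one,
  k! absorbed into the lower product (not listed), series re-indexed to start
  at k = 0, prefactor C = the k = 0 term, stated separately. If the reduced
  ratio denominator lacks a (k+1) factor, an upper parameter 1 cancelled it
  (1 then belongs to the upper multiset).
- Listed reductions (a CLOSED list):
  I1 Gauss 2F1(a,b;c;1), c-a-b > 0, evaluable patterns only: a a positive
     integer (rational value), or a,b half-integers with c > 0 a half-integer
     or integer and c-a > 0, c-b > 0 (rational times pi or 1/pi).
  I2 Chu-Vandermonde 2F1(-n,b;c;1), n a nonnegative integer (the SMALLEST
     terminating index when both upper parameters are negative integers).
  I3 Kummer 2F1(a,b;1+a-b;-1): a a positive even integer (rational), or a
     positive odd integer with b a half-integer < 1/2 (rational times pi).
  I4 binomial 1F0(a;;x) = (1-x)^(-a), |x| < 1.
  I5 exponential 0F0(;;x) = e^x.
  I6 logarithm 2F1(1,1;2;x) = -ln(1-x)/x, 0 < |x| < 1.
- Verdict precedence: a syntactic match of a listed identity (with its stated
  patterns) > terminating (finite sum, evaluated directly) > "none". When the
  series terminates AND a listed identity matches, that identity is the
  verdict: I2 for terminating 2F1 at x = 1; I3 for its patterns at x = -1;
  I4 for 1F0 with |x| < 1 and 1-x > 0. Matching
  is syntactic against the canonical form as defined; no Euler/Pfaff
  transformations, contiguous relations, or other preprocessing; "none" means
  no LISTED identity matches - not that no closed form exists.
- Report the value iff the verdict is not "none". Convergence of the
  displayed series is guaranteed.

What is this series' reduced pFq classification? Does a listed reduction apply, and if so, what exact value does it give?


Prefactor -\frac{8}{7}, argument \frac{4}{5}: 2F1 with upper {\frac{1}{3}, \frac{9}{2}} over lower {2}. Verdict: none - at argument \frac{4}{5} the multisets {\frac{1}{3}, \frac{9}{2}} ; {2} match no listed identity.

Key observation: t_0 = -\frac{8}{7} here, and the lower running product (C = -8/7, x = 4/5) is a rising factorial.
Adjacent-term ratio: r(k) = \frac{4}{5} * (k+\frac{1}{3}) (k+\frac{9}{2}) / [(k+2) (k+1)] ; factor over Q: parameters, x = \frac{4}{5}, and C = -\frac{8}{7}.


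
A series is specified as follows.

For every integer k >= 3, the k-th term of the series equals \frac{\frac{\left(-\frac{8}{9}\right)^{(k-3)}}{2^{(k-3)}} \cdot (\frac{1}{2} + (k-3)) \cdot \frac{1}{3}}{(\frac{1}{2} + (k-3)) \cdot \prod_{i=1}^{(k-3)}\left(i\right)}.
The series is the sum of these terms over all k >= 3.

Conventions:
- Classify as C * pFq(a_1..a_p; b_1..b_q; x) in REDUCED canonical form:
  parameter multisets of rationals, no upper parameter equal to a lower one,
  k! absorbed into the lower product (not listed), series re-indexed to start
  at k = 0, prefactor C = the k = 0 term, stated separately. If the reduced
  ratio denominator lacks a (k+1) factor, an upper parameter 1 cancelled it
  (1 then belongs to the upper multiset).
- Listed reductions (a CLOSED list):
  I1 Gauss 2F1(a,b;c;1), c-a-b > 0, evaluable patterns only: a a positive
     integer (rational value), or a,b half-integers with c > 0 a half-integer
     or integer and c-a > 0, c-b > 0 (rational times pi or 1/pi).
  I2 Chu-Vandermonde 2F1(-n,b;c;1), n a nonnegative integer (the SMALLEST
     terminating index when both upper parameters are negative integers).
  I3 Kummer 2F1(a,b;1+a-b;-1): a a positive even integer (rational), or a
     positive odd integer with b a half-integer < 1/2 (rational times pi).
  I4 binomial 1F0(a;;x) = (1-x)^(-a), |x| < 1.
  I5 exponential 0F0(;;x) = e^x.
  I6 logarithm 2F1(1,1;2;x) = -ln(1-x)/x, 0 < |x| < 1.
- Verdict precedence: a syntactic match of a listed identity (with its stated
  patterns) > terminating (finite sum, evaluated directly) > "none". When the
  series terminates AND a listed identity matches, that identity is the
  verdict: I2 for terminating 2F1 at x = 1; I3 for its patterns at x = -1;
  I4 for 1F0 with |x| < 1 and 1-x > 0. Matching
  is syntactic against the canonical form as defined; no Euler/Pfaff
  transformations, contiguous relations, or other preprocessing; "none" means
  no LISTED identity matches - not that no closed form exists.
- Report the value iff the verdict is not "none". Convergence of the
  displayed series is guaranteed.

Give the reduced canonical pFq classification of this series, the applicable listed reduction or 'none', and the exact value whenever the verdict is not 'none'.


With C = \frac{1}{3}: the canonical form is 0F0(-; -; -\frac{4}{9}). Verdict (x = -\frac{4}{9}): the exponential series (I5) applies (the 0F0 exponential series at x = -\frac{4}{9}). Value: \frac{1}{3} \cdot e^{-\frac{4}{9}}.

The tell: x = -\frac{4}{9} and the product of the first k integers (C = 1/3, x = -4/9) is k!.
Adjacent-term ratio: r(k) = -\frac{4}{9} * 1 / [(k+1)] - rational; roots negated = parameters, x = -\frac{4}{9}, C = \frac{1}{3}.


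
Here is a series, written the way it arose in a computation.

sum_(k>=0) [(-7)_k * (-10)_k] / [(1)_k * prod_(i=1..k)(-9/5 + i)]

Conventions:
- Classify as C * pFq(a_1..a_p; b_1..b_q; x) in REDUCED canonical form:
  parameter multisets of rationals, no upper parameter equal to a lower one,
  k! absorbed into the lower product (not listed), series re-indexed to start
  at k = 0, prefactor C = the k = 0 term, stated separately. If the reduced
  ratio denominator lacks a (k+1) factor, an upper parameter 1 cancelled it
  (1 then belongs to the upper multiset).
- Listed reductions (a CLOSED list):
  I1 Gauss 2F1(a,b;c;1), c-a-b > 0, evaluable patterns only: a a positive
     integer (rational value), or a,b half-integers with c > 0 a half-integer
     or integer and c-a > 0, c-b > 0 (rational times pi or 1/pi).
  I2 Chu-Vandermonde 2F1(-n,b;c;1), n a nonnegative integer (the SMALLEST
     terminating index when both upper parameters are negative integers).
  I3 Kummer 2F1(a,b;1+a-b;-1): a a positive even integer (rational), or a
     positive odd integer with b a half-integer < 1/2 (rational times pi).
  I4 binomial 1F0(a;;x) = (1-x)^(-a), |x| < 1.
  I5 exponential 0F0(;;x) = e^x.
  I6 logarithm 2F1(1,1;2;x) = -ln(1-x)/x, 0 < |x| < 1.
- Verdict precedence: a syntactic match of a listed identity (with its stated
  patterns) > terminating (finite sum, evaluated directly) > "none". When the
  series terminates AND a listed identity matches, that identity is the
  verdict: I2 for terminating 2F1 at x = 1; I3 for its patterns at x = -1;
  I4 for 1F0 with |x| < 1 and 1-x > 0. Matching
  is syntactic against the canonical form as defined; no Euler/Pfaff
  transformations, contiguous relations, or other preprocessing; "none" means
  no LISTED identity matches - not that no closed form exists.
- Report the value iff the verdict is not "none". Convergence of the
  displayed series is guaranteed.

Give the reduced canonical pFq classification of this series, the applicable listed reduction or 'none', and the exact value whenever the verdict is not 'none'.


This is 1 * 2F1(-10, -7; -4/5; 1) in reduced canonical form. Verdict: Vandermonde's identity (I2) matches (terminating 2F1 at x = 1 with n = 7, b = -10, c = -4/5). Hence: -32174999/26.

The tell: t_0 being 1, (1)_k (prefactor 1) is k! itself.
Adjacent-term ratio: r(k) = 1 * (k-10) (k-7) / [(k-4/5) (k+1)] - rational in k, leading ratio 1; with t_0 = 1, classification follows.


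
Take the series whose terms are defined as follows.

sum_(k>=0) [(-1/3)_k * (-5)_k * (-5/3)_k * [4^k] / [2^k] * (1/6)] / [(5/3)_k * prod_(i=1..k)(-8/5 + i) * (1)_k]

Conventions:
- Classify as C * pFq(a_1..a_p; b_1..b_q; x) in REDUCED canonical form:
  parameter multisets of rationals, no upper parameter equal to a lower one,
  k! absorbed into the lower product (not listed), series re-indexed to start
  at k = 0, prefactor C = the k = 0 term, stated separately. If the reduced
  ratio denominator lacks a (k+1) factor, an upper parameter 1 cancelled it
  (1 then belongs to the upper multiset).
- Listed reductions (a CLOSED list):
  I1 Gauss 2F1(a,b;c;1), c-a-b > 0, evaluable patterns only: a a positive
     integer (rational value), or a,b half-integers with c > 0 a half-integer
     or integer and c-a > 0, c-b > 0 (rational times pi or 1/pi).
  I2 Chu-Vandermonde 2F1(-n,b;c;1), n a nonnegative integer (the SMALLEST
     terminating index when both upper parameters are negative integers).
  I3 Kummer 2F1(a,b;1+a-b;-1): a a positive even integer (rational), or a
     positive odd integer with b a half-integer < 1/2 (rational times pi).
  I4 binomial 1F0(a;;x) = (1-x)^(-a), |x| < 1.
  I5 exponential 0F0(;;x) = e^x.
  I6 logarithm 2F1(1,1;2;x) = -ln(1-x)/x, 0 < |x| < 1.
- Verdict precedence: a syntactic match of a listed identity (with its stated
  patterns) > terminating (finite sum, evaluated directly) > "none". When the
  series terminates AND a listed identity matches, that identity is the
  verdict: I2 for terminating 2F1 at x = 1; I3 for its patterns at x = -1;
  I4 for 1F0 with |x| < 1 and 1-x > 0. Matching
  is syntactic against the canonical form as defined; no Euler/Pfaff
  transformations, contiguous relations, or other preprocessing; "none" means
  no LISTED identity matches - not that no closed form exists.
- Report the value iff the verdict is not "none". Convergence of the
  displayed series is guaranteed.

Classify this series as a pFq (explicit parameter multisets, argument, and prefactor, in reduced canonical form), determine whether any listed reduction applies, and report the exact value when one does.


The series (x = 2) is 3F2: upper {-5, -5/3, -1/3}, lower {-3/5, 5/3}, prefactor 1/6. Verdict: terminating - upper parameter -5 makes this a finite sum (last index 5), evaluated exactly. Value: 4883139077/2044027062.

Key step: t_0 = 1/6 here, and the two k-th powers (C = 1/6) combine into one argument.
Ratio: r(k) = 2 * (k-5) (k-5/3) (k-1/3) / [(k-3/5) (k+5/3) (k+1)] ; factor over Q: parameters, x = 2, and C = 1/6.


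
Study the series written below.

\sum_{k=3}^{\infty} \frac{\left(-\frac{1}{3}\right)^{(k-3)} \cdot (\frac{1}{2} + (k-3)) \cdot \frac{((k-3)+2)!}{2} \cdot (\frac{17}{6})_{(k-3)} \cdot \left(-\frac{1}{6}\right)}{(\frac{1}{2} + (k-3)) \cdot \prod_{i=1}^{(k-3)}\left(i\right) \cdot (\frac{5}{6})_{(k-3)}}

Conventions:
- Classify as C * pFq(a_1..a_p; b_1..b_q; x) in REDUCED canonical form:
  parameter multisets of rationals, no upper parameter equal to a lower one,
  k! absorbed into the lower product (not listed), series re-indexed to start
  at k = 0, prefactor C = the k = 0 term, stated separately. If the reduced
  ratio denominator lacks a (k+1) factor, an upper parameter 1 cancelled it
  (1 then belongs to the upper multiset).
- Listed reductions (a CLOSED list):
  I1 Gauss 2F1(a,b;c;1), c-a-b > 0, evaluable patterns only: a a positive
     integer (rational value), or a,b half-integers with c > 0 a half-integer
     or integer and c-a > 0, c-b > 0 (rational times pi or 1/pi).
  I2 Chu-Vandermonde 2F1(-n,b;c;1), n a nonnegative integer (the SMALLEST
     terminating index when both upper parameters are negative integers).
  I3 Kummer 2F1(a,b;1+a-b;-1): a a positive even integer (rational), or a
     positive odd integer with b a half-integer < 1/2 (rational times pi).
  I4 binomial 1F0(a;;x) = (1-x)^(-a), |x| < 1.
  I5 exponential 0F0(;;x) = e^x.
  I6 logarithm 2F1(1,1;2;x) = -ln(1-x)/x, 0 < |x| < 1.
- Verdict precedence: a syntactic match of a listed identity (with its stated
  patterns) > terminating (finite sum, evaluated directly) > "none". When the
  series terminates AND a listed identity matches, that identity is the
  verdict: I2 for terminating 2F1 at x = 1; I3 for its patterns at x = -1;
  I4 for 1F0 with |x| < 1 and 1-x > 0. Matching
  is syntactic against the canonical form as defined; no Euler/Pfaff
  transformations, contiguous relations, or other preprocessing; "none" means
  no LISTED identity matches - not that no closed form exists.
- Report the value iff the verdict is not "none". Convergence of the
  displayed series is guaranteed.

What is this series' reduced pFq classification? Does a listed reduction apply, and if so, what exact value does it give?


The tell: t_0 being -\frac{1}{6}, the factorial ratio (C = -1/6) (k+a-1)!/(a-1)! is a rising factorial (a)_k.
Consecutive-term ratio: r(k) = -\frac{1}{3} * (k+\frac{17}{6}) (k+3) / [(k+\frac{5}{6}) (k+1)] - rational in k, leading ratio -\frac{1}{3}; with t_0 = -\frac{1}{6}, classification follows.

Canonical form: C = -\frac{1}{6} times 2F1 with upper {\frac{17}{6}, 3}, lower {\frac{5}{6}}, x = -\frac{1}{3}. Verdict: none. Every listed pattern misses the 2F1 form at -\frac{1}{3}, upper {\frac{17}{6}, 3}.


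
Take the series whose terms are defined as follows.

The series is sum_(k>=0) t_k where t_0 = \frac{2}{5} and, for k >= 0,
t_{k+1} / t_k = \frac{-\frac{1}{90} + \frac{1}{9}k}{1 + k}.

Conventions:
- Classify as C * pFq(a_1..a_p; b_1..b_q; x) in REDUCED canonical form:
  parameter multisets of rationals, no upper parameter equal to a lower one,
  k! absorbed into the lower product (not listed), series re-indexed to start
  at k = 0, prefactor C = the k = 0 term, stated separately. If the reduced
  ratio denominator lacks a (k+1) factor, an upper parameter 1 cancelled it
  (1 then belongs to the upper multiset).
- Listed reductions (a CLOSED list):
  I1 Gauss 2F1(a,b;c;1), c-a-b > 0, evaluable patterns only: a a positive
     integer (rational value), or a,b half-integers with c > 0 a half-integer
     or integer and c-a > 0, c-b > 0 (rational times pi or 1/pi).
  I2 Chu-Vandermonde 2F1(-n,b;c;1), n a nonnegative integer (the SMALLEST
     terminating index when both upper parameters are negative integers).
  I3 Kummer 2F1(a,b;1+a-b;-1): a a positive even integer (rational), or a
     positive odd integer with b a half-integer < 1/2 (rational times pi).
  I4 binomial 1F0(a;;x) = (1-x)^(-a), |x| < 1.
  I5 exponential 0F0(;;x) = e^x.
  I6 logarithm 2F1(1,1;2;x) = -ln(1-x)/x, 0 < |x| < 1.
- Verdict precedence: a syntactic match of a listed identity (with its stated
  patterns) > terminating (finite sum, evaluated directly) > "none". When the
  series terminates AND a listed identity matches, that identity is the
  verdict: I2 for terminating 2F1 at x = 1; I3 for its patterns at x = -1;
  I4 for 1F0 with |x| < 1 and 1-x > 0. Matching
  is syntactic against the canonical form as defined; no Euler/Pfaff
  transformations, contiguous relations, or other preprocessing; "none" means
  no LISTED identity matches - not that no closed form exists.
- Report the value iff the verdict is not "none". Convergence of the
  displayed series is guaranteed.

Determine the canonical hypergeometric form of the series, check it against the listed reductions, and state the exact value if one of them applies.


First insight: from the first term \frac{2}{5}: the expanded ratio factors over Q; C = 2/5, x = 1/9, roots give parameters.
Consecutive-term ratio: r(k) = \frac{1}{9} * (k-\frac{1}{10}) / [(k+1)] - poly over poly, x = \frac{1}{9} from leading terms; C = \frac{2}{5} at k = 0.

Classification (C = \frac{2}{5}): 1F0 with upper {-\frac{1}{10}}, lower {-}, argument x = \frac{1}{9}. Verdict: this is the binomial series (I4) (the 1F0 binomial series: exponent 1/10, x = \frac{1}{9}). Sum: \frac{2}{5} \cdot \left(\frac{8}{9}\right)^{\frac{1}{10}}.
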